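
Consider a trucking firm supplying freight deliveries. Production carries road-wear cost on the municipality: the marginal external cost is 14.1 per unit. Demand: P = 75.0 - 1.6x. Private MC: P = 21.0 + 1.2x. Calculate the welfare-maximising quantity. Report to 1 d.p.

Social marginal cost = private MC + MEC = 35.1 + 1.2x.
Set SMC = demand: 35.1 + 1.2x = 75.0 - 1.6x → x* = 14.2500.

x* = 14.3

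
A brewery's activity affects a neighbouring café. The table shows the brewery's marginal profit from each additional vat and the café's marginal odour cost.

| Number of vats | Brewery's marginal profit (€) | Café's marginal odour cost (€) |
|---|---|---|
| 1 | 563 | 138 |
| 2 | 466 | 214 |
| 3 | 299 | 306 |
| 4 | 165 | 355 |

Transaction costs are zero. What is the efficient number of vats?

Bargaining reaches the level where marginal profit last exceeds marginal odour cost.
That holds through level 2 (466 ≥ 214) but not at 3 (299 < 306).

2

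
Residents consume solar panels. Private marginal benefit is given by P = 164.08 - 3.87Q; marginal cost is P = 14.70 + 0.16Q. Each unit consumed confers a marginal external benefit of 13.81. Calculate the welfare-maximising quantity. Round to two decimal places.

Social marginal benefit = demand + MEB = 177.89 - 3.87Q.
Set SMB = MC: 177.89 - 3.87Q = 14.70 + 0.16Q → Q* = 40.4938.

Q* = 40.49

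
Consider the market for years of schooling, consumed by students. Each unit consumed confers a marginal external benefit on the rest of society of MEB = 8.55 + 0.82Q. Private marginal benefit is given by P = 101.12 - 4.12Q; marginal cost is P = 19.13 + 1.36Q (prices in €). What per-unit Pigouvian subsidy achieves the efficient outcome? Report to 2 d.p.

subsidy = €24.48 per unit

Social marginal benefit = demand + MEB = 109.67 - 3.30Q.
Set SMB = MC: 109.67 - 3.30Q = 19.13 + 1.36Q → Q* = 19.4292.
The Pigouvian subsidy equals MEB at Q*: 8.55 + 0.82×19.4292 = 24.4819.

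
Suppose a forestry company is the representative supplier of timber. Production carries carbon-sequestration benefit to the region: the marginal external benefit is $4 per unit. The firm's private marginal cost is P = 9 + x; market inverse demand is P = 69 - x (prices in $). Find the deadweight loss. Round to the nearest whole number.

DWL = $4

Market equilibrium (private): 9 + x = 69 - x → x_m = 30.0000.
Social marginal cost = private MC − MEB = 5 + x.
Set SMC = demand: 5 + x = 69 - x → x* = 32.0000.
Height of the DWL triangle at x_m is demand(x_m) − SMC(x_m) = MEB(x_m) = 4.0000.
DWL = ½ × 2.0000 × 4.0000 = 4.0000.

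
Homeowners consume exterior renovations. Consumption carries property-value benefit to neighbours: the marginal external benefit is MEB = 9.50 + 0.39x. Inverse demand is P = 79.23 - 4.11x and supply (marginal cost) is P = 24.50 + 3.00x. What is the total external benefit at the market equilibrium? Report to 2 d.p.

Market equilibrium (private): 24.50 + 3.00x = 79.23 - 4.11x → x_m = 7.6976.
Total external benefit = ∫₀^{x_m} (9.50 + 0.39x) dx = 9.50×7.6976 + ½×0.39×7.6976² = 84.6815.

84.68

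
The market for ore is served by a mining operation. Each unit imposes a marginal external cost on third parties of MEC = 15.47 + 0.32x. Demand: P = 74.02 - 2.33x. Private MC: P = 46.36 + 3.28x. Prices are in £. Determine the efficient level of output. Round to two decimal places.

Social marginal cost = private MC + MEC = 61.83 + 3.60x.
Set SMC = demand: 61.83 + 3.60x = 74.02 - 2.33x → x* = 2.0556.

x* = 2.06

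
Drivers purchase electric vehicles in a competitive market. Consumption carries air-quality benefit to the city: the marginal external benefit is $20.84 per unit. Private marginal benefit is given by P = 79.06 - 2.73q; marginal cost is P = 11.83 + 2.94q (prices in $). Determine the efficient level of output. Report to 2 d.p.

q* = 15.53

Social marginal benefit = demand + MEB = 99.90 - 2.73q.
Set SMB = MC: 99.90 - 2.73q = 11.83 + 2.94q → q* = 15.5326.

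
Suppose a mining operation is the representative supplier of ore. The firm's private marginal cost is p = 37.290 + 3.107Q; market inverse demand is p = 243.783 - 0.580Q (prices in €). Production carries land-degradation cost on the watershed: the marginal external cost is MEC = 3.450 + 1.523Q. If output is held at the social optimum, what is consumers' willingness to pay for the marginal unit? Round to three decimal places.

P = €221.179

Social marginal cost = private MC + MEC = 40.740 + 4.630Q.
Set SMC = demand: 40.740 + 4.630Q = 243.783 - 0.580Q → Q* = 38.9718.
Consumer price on the demand curve at Q*: 243.783 − 0.580×38.9718 = 221.1794.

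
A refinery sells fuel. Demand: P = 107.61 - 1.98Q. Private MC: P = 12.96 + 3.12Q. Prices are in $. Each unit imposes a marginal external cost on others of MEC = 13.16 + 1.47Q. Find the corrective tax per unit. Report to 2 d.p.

tax = $31.39 per unit

Social marginal cost = private MC + MEC = 26.12 + 4.59Q.
Set SMC = demand: 26.12 + 4.59Q = 107.61 - 1.98Q → Q* = 12.4033.
The Pigouvian tax equals MEC at Q*: 13.16 + 1.47×12.4033 = 31.3929.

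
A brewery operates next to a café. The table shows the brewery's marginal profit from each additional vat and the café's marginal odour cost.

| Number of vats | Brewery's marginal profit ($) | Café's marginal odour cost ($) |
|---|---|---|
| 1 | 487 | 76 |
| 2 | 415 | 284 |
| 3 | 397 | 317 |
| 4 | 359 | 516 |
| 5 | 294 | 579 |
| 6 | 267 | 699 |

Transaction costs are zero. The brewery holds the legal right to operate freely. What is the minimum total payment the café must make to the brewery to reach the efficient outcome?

Left alone the brewery would choose level 6 (marginal profit stays positive).
Efficient level: k* = 3 (marginal profit ≥ marginal odour cost through 3).
The café must at least cover the brewery's forgone profit from cutting 6→3: 359 + 294 + 267 = 920.

$920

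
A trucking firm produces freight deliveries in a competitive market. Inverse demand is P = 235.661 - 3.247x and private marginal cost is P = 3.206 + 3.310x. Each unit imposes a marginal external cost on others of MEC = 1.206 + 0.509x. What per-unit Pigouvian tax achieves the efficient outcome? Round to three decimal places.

tax = 17.864 per unit

Social marginal cost = private MC + MEC = 4.412 + 3.819x.
Set SMC = demand: 4.412 + 3.819x = 235.661 - 3.247x → x* = 32.7270.
The Pigouvian tax equals MEC at x*: 1.206 + 0.509×32.7270 = 17.8640.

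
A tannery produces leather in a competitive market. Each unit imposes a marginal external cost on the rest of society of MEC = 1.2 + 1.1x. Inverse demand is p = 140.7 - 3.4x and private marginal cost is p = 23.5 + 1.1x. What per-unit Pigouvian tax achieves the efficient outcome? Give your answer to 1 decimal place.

tax = 24.0 per unit

Social marginal cost = private MC + MEC = 24.7 + 2.2x.
Set SMC = demand: 24.7 + 2.2x = 140.7 - 3.4x → x* = 20.7143.
The Pigouvian tax equals MEC at x*: 1.2 + 1.1×20.7143 = 23.9857.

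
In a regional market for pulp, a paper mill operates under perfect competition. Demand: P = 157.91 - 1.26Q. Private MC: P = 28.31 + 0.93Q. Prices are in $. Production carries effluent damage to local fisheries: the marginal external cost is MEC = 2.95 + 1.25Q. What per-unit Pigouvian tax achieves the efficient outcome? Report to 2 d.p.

tax = $48.97 per unit

Social marginal cost = private MC + MEC = 31.26 + 2.18Q.
Set SMC = demand: 31.26 + 2.18Q = 157.91 - 1.26Q → Q* = 36.8169.
The Pigouvian tax equals MEC at Q*: 2.95 + 1.25×36.8169 = 48.9711.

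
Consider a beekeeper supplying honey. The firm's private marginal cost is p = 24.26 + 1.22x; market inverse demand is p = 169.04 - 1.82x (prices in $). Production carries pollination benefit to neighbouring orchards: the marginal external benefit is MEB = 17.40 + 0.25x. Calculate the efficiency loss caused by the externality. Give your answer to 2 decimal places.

DWL = $153.92

Market equilibrium (private): 24.26 + 1.22x = 169.04 - 1.82x → x_m = 47.6250.
Social marginal cost = private MC − MEB = 6.86 + 0.97x.
Set SMC = demand: 6.86 + 0.97x = 169.04 - 1.82x → x* = 58.1290.
The welfare-loss triangle has base |x_m − x*| and height MEB(x_m) (the vertical gap between SMC and demand is zero at x* and MEB at x_m).
DWL = ½ × 10.5040 × 29.3063 = 153.9167.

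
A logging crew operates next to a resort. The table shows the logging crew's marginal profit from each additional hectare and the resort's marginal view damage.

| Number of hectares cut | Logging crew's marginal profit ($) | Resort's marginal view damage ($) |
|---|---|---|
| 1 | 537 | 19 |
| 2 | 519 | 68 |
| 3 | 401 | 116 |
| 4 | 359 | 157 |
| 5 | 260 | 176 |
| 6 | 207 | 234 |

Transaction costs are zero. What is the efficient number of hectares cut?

Bargaining reaches the level where marginal profit last exceeds marginal view damage.
That holds through level 5 (260 ≥ 176) but not at 6 (207 < 234).

5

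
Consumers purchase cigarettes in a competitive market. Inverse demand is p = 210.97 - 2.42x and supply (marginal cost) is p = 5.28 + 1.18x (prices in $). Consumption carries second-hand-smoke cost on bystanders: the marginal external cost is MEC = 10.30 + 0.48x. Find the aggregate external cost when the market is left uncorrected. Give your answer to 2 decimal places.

Market equilibrium (private): 5.28 + 1.18x = 210.97 - 2.42x → x_m = 57.1361.
Total external cost = ∫₀^{x_m} (10.30 + 0.48x) dx = 10.30×57.1361 + ½×0.48×57.1361² = 1371.9900.

$1371.99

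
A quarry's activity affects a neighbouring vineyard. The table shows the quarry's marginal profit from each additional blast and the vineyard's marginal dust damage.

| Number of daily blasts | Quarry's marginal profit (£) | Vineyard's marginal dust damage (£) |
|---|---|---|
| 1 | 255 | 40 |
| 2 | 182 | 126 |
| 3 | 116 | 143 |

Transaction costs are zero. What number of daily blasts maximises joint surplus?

2

Bargaining reaches the level where marginal profit last exceeds marginal dust damage.
That holds through level 2 (182 ≥ 126) but not at 3 (116 < 143).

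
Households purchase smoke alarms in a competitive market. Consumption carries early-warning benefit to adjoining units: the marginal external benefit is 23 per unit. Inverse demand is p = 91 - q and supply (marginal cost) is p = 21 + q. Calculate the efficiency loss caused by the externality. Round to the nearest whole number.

DWL = 132

Market equilibrium (private): 21 + q = 91 - q → q_m = 35.0000.
Social marginal benefit = demand + MEB = 114 - q.
Set SMB = MC: 114 - q = 21 + q → q* = 46.5000.
The loss is the area between SMB and MC from q* to q_m; with linear curves that's a triangle of height MEB(q_m).
DWL = ½ × 11.5000 × 23.0000 = 132.2500.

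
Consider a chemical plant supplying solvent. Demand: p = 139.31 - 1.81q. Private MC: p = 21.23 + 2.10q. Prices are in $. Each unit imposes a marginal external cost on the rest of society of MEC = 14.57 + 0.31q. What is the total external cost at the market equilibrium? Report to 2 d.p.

$581.37

Market equilibrium (private): 21.23 + 2.10q = 139.31 - 1.81q → q_m = 30.1995.
Total external cost = ∫₀^{q_m} (14.57 + 0.31q) dq = 14.57×30.1995 + ½×0.31×30.1995² = 581.3682.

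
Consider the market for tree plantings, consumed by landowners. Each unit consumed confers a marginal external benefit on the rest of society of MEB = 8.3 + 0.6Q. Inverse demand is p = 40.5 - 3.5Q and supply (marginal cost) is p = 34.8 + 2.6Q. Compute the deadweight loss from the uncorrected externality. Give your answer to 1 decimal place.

DWL = 7.1

Market equilibrium (private): 34.8 + 2.6Q = 40.5 - 3.5Q → Q_m = 0.9344.
Social marginal benefit = demand + MEB = 48.8 - 2.9Q.
Set SMB = MC: 48.8 - 2.9Q = 34.8 + 2.6Q → Q* = 2.5455.
The loss is the area between SMB and MC from Q* to Q_m; with linear curves that's a triangle of height MEB(Q_m).
DWL = ½ × 1.6111 × 8.8607 = 7.1377.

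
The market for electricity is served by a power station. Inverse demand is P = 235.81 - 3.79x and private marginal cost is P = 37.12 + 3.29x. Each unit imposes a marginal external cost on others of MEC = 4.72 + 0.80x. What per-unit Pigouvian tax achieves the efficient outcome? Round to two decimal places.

Social marginal cost = private MC + MEC = 41.84 + 4.09x.
Set SMC = demand: 41.84 + 4.09x = 235.81 - 3.79x → x* = 24.6155.
The Pigouvian tax equals MEC at x*: 4.72 + 0.80×24.6155 = 24.4124.

tax = 24.41 per unit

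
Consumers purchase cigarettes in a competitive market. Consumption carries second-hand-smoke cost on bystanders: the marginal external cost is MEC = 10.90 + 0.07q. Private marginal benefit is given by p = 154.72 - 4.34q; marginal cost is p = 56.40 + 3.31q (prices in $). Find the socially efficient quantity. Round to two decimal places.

Social marginal benefit = demand − MEC = 143.82 - 4.41q.
Set SMB = MC: 143.82 - 4.41q = 56.40 + 3.31q → q* = 11.3238.

q* = 11.32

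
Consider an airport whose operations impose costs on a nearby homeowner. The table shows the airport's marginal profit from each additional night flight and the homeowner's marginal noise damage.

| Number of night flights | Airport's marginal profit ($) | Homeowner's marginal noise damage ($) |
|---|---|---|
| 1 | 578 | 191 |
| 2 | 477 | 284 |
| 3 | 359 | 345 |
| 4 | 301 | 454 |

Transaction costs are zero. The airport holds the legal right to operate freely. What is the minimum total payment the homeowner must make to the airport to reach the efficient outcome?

$301

Left alone the airport would choose level 4 (marginal profit stays positive).
Efficient level: k* = 3 (marginal profit ≥ marginal noise damage through 3).
The homeowner must at least cover the airport's forgone profit from cutting 4→3: 301 = 301.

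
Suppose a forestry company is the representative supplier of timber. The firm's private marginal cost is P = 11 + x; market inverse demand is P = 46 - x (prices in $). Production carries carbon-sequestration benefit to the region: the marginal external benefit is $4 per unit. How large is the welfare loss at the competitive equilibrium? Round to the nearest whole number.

DWL = $4

Market equilibrium (private): 11 + x = 46 - x → x_m = 17.5000.
Social marginal cost = private MC − MEB = 7 + x.
Set SMC = demand: 7 + x = 46 - x → x* = 19.5000.
Between x* and x_m the wedge demand − SMC runs linearly from 0 to MEB(x_m), so the loss is a triangle.
DWL = ½ × 2.0000 × 4.0000 = 4.0000.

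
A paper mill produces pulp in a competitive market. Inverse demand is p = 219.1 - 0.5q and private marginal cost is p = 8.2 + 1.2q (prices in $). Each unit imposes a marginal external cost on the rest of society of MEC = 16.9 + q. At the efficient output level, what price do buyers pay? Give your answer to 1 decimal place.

Social marginal cost = private MC + MEC = 25.1 + 2.2q.
Set SMC = demand: 25.1 + 2.2q = 219.1 - 0.5q → q* = 71.8519.
Consumer price on the demand curve at q*: 219.1 − 0.5×71.8519 = 183.1741.

P = $183.2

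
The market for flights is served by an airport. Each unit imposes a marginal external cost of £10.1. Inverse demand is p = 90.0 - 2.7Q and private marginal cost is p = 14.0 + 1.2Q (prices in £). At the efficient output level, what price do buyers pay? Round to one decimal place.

P = £44.4

Social marginal cost = private MC + MEC = 24.1 + 1.2Q.
Set SMC = demand: 24.1 + 1.2Q = 90.0 - 2.7Q → Q* = 16.8974.
Consumer price on the demand curve at Q*: 90.0 − 2.7×16.8974 = 44.3770.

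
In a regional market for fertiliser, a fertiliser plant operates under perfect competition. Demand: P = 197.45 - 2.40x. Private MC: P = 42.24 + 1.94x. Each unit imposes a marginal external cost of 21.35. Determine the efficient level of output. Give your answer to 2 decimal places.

x* = 30.84

Social marginal cost = private MC + MEC = 63.59 + 1.94x.
Set SMC = demand: 63.59 + 1.94x = 197.45 - 2.40x → x* = 30.8433.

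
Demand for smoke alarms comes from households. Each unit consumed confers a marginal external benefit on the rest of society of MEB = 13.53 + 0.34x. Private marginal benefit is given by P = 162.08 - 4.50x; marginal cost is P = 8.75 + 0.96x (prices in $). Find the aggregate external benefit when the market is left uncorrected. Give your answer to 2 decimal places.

$514.02

Market equilibrium (private): 8.75 + 0.96x = 162.08 - 4.50x → x_m = 28.0824.
Total external benefit = ∫₀^{x_m} (13.53 + 0.34x) dx = 13.53×28.0824 + ½×0.34×28.0824² = 514.0205.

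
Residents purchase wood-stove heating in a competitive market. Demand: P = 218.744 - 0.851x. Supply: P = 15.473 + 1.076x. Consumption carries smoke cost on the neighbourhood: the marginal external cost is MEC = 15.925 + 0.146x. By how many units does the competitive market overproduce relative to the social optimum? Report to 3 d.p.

15.111 units

Market equilibrium (private): 15.473 + 1.076x = 218.744 - 0.851x → x_m = 105.4857.
Social marginal benefit = demand − MEC = 202.819 - 0.997x.
Set SMB = MC: 202.819 - 0.997x = 15.473 + 1.076x → x* = 90.3743.
Gap = |105.4857 − 90.3743| = 15.1114.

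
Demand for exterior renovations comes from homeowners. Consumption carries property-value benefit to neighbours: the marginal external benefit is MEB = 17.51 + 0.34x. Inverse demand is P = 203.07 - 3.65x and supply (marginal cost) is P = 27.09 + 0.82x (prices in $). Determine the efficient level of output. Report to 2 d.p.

x* = 46.85

Social marginal benefit = demand + MEB = 220.58 - 3.31x.
Set SMB = MC: 220.58 - 3.31x = 27.09 + 0.82x → x* = 46.8499.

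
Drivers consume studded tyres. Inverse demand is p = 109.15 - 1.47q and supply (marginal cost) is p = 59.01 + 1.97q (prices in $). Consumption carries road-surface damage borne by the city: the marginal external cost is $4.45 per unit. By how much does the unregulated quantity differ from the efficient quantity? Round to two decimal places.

Market equilibrium (private): 59.01 + 1.97q = 109.15 - 1.47q → q_m = 14.5756.
Social marginal benefit = demand − MEC = 104.70 - 1.47q.
Set SMB = MC: 104.70 - 1.47q = 59.01 + 1.97q → q* = 13.2820.
Gap = |14.5756 − 13.2820| = 1.2936.

1.29 units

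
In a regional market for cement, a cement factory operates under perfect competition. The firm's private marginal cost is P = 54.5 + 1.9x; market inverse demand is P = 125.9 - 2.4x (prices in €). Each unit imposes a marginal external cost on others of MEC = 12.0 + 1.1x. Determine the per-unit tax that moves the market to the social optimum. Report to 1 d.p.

tax = €24.1 per unit

Social marginal cost = private MC + MEC = 66.5 + 3.0x.
Set SMC = demand: 66.5 + 3.0x = 125.9 - 2.4x → x* = 11.0000.
The Pigouvian tax equals MEC at x*: 12.0 + 1.1×11.0000 = 24.1000.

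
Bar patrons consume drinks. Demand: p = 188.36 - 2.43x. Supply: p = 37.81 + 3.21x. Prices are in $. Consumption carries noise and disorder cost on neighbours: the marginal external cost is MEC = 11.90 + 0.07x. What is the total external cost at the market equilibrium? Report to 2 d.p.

$342.59

Market equilibrium (private): 37.81 + 3.21x = 188.36 - 2.43x → x_m = 26.6933.
Total external cost = ∫₀^{x_m} (11.90 + 0.07x) dx = 11.90×26.6933 + ½×0.07×26.6933² = 342.5889.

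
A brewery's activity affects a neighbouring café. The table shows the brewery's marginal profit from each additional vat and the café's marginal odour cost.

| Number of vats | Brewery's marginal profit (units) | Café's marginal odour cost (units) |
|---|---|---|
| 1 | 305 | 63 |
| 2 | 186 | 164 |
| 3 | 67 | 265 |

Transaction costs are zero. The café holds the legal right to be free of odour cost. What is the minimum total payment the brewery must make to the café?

Efficient level: marginal profit ≥ marginal odour cost through level 2, so k* = 2.
With the café holding the right, the brewery must at least compensate total damage at k*: 63 + 164 = 227.

227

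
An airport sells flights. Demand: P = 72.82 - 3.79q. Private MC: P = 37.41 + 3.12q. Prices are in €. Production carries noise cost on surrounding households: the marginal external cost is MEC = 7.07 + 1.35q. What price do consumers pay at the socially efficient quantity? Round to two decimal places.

Social marginal cost = private MC + MEC = 44.48 + 4.47q.
Set SMC = demand: 44.48 + 4.47q = 72.82 - 3.79q → q* = 3.4310.
Consumer price on the demand curve at q*: 72.82 − 3.79×3.4310 = 59.8165.

P = €59.82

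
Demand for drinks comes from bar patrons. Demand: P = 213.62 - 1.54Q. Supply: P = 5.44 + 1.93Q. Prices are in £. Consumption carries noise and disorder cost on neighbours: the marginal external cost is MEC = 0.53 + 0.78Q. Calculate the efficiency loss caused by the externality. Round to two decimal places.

Market equilibrium (private): 5.44 + 1.93Q = 213.62 - 1.54Q → Q_m = 59.9942.
Social marginal benefit = demand − MEC = 213.09 - 2.32Q.
Set SMB = MC: 213.09 - 2.32Q = 5.44 + 1.93Q → Q* = 48.8588.
The welfare-loss triangle has base |Q_m − Q*| and height MEC(Q_m) (the vertical gap between SMB and MC is zero at Q* and MEC at Q_m).
DWL = ½ × 11.1354 × 47.3255 = 263.4942.

DWL = £263.49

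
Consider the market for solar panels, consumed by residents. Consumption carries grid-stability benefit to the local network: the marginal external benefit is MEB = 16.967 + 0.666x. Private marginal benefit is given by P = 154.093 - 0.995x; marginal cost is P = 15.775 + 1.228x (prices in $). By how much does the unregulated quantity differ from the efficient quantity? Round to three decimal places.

37.512 units

Market equilibrium (private): 15.775 + 1.228x = 154.093 - 0.995x → x_m = 62.2213.
Social marginal benefit = demand + MEB = 171.060 - 0.329x.
Set SMB = MC: 171.060 - 0.329x = 15.775 + 1.228x → x* = 99.7335.
Gap = |62.2213 − 99.7335| = 37.5122.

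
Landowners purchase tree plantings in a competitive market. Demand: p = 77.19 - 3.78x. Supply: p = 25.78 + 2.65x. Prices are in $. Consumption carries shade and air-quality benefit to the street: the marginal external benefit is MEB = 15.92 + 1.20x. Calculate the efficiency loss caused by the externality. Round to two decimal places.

Market equilibrium (private): 25.78 + 2.65x = 77.19 - 3.78x → x_m = 7.9953.
Social marginal benefit = demand + MEB = 93.11 - 2.58x.
Set SMB = MC: 93.11 - 2.58x = 25.78 + 2.65x → x* = 12.8738.
The welfare-loss triangle has base |x_m − x*| and height MEB(x_m) (the vertical gap between SMB and MC is zero at x* and MEB at x_m).
DWL = ½ × 4.8785 × 25.5144 = 62.2360.

DWL = $62.24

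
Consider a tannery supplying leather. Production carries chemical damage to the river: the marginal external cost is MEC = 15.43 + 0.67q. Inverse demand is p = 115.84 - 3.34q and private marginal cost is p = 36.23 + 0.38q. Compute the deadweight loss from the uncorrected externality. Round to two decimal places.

DWL = 100.93

Market equilibrium (private): 36.23 + 0.38q = 115.84 - 3.34q → q_m = 21.4005.
Social marginal cost = private MC + MEC = 51.66 + 1.05q.
Set SMC = demand: 51.66 + 1.05q = 115.84 - 3.34q → q* = 14.6196.
The welfare-loss triangle has base |q_m − q*| and height MEC(q_m) (the vertical gap between SMC and demand is zero at q* and MEC at q_m).
DWL = ½ × 6.7809 × 29.7684 = 100.9283.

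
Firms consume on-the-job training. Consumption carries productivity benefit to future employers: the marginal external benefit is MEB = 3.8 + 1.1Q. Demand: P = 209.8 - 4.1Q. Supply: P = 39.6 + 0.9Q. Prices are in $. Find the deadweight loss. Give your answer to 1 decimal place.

DWL = $218.1

Market equilibrium (private): 39.6 + 0.9Q = 209.8 - 4.1Q → Q_m = 34.0400.
Social marginal benefit = demand + MEB = 213.6 - 3.0Q.
Set SMB = MC: 213.6 - 3.0Q = 39.6 + 0.9Q → Q* = 44.6154.
Between Q* and Q_m the wedge SMB − MC runs linearly from 0 to MEB(Q_m), so the loss is a triangle.
DWL = ½ × 10.5754 × 41.2440 = 218.0859.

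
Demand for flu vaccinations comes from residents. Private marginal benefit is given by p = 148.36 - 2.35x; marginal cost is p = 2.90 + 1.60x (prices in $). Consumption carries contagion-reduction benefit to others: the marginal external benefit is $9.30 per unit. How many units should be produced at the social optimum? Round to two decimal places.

Social marginal benefit = demand + MEB = 157.66 - 2.35x.
Set SMB = MC: 157.66 - 2.35x = 2.90 + 1.60x → x* = 39.1797.

x* = 39.18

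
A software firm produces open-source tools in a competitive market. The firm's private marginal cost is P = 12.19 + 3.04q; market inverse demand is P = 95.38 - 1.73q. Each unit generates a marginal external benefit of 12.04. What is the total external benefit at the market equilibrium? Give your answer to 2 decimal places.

209.98

Market equilibrium (private): 12.19 + 3.04q = 95.38 - 1.73q → q_m = 17.4403.
Total external benefit = MEB × q_m = 12.04 × 17.4403 = 209.9812.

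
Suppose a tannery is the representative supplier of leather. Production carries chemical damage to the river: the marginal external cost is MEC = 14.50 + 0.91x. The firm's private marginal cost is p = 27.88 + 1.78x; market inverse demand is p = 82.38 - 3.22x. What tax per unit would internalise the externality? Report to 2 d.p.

tax = 20.66 per unit

Social marginal cost = private MC + MEC = 42.38 + 2.69x.
Set SMC = demand: 42.38 + 2.69x = 82.38 - 3.22x → x* = 6.7682.
The Pigouvian tax equals MEC at x*: 14.50 + 0.91×6.7682 = 20.6591.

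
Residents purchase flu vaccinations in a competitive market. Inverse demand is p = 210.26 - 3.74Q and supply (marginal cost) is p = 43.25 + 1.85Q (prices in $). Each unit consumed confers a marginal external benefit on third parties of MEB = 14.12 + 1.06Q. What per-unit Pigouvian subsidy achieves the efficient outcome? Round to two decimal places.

Social marginal benefit = demand + MEB = 224.38 - 2.68Q.
Set SMB = MC: 224.38 - 2.68Q = 43.25 + 1.85Q → Q* = 39.9845.
The Pigouvian subsidy equals MEB at Q*: 14.12 + 1.06×39.9845 = 56.5036.

subsidy = $56.50 per unit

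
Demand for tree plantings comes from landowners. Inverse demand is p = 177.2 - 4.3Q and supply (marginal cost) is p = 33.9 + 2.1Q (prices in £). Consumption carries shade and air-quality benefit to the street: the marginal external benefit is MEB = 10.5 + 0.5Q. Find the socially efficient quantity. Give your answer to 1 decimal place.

Social marginal benefit = demand + MEB = 187.7 - 3.8Q.
Set SMB = MC: 187.7 - 3.8Q = 33.9 + 2.1Q → Q* = 26.0678.

Q* = 26.1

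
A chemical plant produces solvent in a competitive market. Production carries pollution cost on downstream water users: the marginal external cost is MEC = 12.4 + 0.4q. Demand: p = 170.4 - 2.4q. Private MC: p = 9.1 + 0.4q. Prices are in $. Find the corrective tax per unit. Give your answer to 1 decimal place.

tax = $31.0 per unit

Social marginal cost = private MC + MEC = 21.5 + 0.8q.
Set SMC = demand: 21.5 + 0.8q = 170.4 - 2.4q → q* = 46.5313.
The Pigouvian tax equals MEC at q*: 12.4 + 0.4×46.5313 = 31.0125.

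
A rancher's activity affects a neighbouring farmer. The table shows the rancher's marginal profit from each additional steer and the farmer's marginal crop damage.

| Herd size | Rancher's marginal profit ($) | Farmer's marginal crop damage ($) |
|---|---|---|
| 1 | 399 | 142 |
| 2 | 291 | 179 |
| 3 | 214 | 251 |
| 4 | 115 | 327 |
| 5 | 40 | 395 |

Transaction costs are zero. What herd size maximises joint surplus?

Bargaining reaches the level where marginal profit last exceeds marginal crop damage.
That holds through level 2 (291 ≥ 179) but not at 3 (214 < 251).

2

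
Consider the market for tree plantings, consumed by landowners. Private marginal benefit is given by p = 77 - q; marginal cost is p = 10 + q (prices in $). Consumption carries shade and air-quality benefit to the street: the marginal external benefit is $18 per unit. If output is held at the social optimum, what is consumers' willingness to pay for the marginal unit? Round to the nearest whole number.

P = $35

Social marginal benefit = demand + MEB = 95 - q.
Set SMB = MC: 95 - q = 10 + q → q* = 42.5000.
Consumer price on the demand curve at q*: 77 − 1×42.5000 = 34.5000.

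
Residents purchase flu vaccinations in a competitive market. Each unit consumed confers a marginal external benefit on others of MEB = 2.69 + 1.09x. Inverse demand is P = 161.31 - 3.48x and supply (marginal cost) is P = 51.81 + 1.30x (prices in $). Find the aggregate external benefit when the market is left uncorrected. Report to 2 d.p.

Market equilibrium (private): 51.81 + 1.30x = 161.31 - 3.48x → x_m = 22.9079.
Total external benefit = ∫₀^{x_m} (2.69 + 1.09x) dx = 2.69×22.9079 + ½×1.09×22.9079² = 347.6229.

$347.62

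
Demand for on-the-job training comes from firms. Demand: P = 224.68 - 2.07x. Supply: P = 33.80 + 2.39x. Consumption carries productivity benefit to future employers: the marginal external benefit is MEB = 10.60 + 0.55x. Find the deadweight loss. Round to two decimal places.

DWL = 149.04

Market equilibrium (private): 33.80 + 2.39x = 224.68 - 2.07x → x_m = 42.7982.
Social marginal benefit = demand + MEB = 235.28 - 1.52x.
Set SMB = MC: 235.28 - 1.52x = 33.80 + 2.39x → x* = 51.5294.
The welfare-loss triangle has base |x_m − x*| and height MEB(x_m) (the vertical gap between SMB and MC is zero at x* and MEB at x_m).
DWL = ½ × 8.7312 × 34.1390 = 149.0372.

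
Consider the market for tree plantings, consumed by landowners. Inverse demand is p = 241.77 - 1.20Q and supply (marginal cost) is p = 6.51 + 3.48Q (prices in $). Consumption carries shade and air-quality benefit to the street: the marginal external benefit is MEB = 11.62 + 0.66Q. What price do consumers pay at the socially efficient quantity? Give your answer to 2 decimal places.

Social marginal benefit = demand + MEB = 253.39 - 0.54Q.
Set SMB = MC: 253.39 - 0.54Q = 6.51 + 3.48Q → Q* = 61.4129.
Consumer price on the demand curve at Q*: 241.77 − 1.20×61.4129 = 168.0745.

P = $168.07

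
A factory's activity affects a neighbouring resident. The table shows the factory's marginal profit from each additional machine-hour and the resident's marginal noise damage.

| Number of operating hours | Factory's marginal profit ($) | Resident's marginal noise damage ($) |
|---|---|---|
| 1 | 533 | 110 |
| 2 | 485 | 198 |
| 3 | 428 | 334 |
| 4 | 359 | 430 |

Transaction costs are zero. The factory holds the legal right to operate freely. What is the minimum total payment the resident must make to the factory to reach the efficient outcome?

$359

Left alone the factory would choose level 4 (marginal profit stays positive).
Efficient level: k* = 3 (marginal profit ≥ marginal noise damage through 3).
The resident must at least cover the factory's forgone profit from cutting 4→3: 359 = 359.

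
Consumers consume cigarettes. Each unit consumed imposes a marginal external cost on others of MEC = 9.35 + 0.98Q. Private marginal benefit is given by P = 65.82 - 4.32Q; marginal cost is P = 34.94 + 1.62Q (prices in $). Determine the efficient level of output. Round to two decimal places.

Social marginal benefit = demand − MEC = 56.47 - 5.30Q.
Set SMB = MC: 56.47 - 5.30Q = 34.94 + 1.62Q → Q* = 3.1113.

Q* = 3.11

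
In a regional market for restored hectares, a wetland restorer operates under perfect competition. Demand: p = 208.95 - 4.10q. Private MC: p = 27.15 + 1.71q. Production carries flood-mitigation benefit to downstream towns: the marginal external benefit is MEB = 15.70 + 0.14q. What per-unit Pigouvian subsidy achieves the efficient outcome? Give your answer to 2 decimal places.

Social marginal cost = private MC − MEB = 11.45 + 1.57q.
Set SMC = demand: 11.45 + 1.57q = 208.95 - 4.10q → q* = 34.8325.
The Pigouvian subsidy equals MEB at q*: 15.70 + 0.14×34.8325 = 20.5766.

subsidy = 20.58 per unit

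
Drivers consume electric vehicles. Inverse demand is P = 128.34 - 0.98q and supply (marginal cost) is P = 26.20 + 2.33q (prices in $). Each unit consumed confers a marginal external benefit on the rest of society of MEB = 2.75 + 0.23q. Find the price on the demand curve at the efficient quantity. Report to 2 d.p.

Social marginal benefit = demand + MEB = 131.09 - 0.75q.
Set SMB = MC: 131.09 - 0.75q = 26.20 + 2.33q → q* = 34.0552.
Consumer price on the demand curve at q*: 128.34 − 0.98×34.0552 = 94.9659.

P = $94.97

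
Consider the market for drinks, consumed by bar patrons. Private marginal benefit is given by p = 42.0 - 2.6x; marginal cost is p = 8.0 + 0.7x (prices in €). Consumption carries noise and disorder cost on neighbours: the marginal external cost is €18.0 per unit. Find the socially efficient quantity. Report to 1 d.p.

x* = 4.8

Social marginal benefit = demand − MEC = 24.0 - 2.6x.
Set SMB = MC: 24.0 - 2.6x = 8.0 + 0.7x → x* = 4.8485.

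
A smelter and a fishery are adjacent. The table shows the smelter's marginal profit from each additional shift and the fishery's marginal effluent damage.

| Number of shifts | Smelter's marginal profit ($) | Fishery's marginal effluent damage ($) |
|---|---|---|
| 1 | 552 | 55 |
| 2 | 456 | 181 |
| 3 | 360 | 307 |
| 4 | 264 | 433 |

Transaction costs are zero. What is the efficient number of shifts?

Bargaining reaches the level where marginal profit last exceeds marginal effluent damage.
That holds through level 3 (360 ≥ 307) but not at 4 (264 < 433).

3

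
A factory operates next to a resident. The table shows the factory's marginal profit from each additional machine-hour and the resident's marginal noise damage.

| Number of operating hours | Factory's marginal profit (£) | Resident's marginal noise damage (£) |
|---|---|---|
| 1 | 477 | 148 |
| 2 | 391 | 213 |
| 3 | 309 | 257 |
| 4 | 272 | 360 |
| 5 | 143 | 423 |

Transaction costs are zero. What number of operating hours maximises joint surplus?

3

Bargaining reaches the level where marginal profit last exceeds marginal noise damage.
That holds through level 3 (309 ≥ 257) but not at 4 (272 < 360).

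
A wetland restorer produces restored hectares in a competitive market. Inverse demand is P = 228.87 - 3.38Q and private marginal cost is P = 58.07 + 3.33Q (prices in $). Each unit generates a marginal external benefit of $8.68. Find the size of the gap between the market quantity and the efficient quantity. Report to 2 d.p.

Market equilibrium (private): 58.07 + 3.33Q = 228.87 - 3.38Q → Q_m = 25.4545.
Social marginal cost = private MC − MEB = 49.39 + 3.33Q.
Set SMC = demand: 49.39 + 3.33Q = 228.87 - 3.38Q → Q* = 26.7481.
Gap = |25.4545 − 26.7481| = 1.2936.

1.29 units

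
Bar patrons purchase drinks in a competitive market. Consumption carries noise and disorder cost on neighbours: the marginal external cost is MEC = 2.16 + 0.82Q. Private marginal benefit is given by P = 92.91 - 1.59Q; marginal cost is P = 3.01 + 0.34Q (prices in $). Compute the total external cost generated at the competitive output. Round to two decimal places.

$990.20

Market equilibrium (private): 3.01 + 0.34Q = 92.91 - 1.59Q → Q_m = 46.5803.
Total external cost = ∫₀^{Q_m} (2.16 + 0.82Q) dQ = 2.16×46.5803 + ½×0.82×46.5803² = 990.2004.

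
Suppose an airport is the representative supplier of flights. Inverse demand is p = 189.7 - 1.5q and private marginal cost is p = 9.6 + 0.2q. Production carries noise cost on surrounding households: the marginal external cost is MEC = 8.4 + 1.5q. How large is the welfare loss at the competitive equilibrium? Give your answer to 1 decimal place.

Market equilibrium (private): 9.6 + 0.2q = 189.7 - 1.5q → q_m = 105.9412.
Social marginal cost = private MC + MEC = 18.0 + 1.7q.
Set SMC = demand: 18.0 + 1.7q = 189.7 - 1.5q → q* = 53.6563.
Between q* and q_m the wedge SMC − demand runs linearly from 0 to MEC(q_m), so the loss is a triangle.
DWL = ½ × 52.2849 × 167.3118 = 4373.9404.

DWL = 4373.9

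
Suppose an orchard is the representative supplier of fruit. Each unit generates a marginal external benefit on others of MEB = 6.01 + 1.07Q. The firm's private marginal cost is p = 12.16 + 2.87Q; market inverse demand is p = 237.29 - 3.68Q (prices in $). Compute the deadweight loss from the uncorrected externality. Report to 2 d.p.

Market equilibrium (private): 12.16 + 2.87Q = 237.29 - 3.68Q → Q_m = 34.3710.
Social marginal cost = private MC − MEB = 6.15 + 1.80Q.
Set SMC = demand: 6.15 + 1.80Q = 237.29 - 3.68Q → Q* = 42.1788.
The welfare-loss triangle has base |Q_m − Q*| and height MEB(Q_m) (the vertical gap between SMC and demand is zero at Q* and MEB at Q_m).
DWL = ½ × 7.8078 × 42.7870 = 167.0362.

DWL = $167.04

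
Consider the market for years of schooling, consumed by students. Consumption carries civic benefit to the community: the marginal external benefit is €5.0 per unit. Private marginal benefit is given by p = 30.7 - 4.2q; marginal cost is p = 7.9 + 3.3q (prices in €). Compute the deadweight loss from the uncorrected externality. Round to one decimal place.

DWL = €1.7

Market equilibrium (private): 7.9 + 3.3q = 30.7 - 4.2q → q_m = 3.0400.
Social marginal benefit = demand + MEB = 35.7 - 4.2q.
Set SMB = MC: 35.7 - 4.2q = 7.9 + 3.3q → q* = 3.7067.
The loss is the area between SMB and MC from q* to q_m; with linear curves that's a triangle of height MEB(q_m).
DWL = ½ × 0.6667 × 5.0000 = 1.6668.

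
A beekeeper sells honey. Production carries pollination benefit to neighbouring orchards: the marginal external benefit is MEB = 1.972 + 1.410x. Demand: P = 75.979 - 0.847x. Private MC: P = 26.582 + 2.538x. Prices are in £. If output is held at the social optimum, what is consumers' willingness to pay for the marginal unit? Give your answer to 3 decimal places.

Social marginal cost = private MC − MEB = 24.610 + 1.128x.
Set SMC = demand: 24.610 + 1.128x = 75.979 - 0.847x → x* = 26.0096.
Consumer price on the demand curve at x*: 75.979 − 0.847×26.0096 = 53.9489.

P = £53.949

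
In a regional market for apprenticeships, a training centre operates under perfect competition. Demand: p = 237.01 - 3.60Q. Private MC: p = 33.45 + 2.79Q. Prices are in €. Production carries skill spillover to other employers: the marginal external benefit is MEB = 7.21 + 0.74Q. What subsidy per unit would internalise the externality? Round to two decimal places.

Social marginal cost = private MC − MEB = 26.24 + 2.05Q.
Set SMC = demand: 26.24 + 2.05Q = 237.01 - 3.60Q → Q* = 37.3044.
The Pigouvian subsidy equals MEB at Q*: 7.21 + 0.74×37.3044 = 34.8153.

subsidy = €34.82 per unit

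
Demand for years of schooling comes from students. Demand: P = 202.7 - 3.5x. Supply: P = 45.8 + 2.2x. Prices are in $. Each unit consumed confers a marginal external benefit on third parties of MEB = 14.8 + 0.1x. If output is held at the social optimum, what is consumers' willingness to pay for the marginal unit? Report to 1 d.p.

Social marginal benefit = demand + MEB = 217.5 - 3.4x.
Set SMB = MC: 217.5 - 3.4x = 45.8 + 2.2x → x* = 30.6607.
Consumer price on the demand curve at x*: 202.7 − 3.5×30.6607 = 95.3876.

P = $95.4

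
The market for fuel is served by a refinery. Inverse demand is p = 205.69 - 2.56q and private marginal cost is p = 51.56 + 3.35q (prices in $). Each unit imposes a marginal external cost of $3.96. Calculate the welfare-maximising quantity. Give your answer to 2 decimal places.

q* = 25.41

Social marginal cost = private MC + MEC = 55.52 + 3.35q.
Set SMC = demand: 55.52 + 3.35q = 205.69 - 2.56q → q* = 25.4095.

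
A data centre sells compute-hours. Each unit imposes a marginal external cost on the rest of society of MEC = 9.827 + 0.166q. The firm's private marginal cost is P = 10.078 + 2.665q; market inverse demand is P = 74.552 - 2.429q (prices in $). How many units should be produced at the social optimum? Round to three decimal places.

Social marginal cost = private MC + MEC = 19.905 + 2.831q.
Set SMC = demand: 19.905 + 2.831q = 74.552 - 2.429q → q* = 10.3892.

q* = 10.389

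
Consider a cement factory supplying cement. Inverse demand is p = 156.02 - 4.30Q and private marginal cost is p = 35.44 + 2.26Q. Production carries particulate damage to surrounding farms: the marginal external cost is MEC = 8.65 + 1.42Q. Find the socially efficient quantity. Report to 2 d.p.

Social marginal cost = private MC + MEC = 44.09 + 3.68Q.
Set SMC = demand: 44.09 + 3.68Q = 156.02 - 4.30Q → Q* = 14.0263.

Q* = 14.03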